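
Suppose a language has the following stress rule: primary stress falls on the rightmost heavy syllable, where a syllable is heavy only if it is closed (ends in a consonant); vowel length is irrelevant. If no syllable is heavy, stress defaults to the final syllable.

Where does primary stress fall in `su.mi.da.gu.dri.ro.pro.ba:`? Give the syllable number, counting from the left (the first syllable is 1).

8

Weights: 1 su L, 2 mi L, 3 da L, 4 gu L, 5 dri L, 6 ro L, 7 pro L, 8 ba: L.
No heavy syllable in the domain; default to the final syllable = syllable 8.
Primary stress: syllable 8 → su.mi.da.gu.dri.ro.pro.ˈba:.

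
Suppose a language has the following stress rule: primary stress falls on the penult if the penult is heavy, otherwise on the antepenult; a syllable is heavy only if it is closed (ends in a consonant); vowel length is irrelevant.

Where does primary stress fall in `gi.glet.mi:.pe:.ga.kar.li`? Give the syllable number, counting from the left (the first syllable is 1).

6

Weights: 5 ga L, 6 kar H, 7 li L.
The penult (syllable 6, kar) is heavy, so it takes stress.
Primary stress: syllable 6 → gi.glet.mi:.pe:.ga.ˈkar.li.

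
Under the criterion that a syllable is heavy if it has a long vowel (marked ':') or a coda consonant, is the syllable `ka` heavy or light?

light

`ka`: short vowel, open (no coda). Short vowel, open → light.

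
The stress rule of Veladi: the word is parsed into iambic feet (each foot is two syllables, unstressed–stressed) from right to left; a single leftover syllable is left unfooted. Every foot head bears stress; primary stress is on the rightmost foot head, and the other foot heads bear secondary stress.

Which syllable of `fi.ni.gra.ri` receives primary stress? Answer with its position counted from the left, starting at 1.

4

Parse right to left into iambic (σˈσ) feet: (fi.ˈni) (gra.ˈri).
Foot heads (stressed positions): 2, 4.
End Rule Rightmost: primary stress on the rightmost head = syllable 4.
Primary stress: syllable 4 → fi.ni.gra.ˈri.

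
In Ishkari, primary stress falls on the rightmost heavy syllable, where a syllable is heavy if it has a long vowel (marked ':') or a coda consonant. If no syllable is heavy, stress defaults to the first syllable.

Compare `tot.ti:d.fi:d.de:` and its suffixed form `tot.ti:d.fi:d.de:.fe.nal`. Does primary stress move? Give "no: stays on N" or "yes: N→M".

Base `tot.ti:d.fi:d.de:` (4 syllables):
  Weights: 1 tot H, 2 ti:d H, 3 fi:d H, 4 de: H.
  Heavy syllables in the domain: 1, 2, 3, 4. The rightmost is syllable 4 (de:).
  → primary stress on syllable 4.
Suffixed `tot.ti:d.fi:d.de:.fe.nal` (6 syllables):
  Weights: 1 tot H, 2 ti:d H, 3 fi:d H, 4 de: H, 5 fe L, 6 nal H.
  Heavy syllables in the domain: 1, 2, 3, 4, 6. The rightmost is syllable 6 (nal).
  → primary stress on syllable 6.

yes: 4→6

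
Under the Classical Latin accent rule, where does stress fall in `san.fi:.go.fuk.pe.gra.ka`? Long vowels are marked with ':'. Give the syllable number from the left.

5

Classical Latin: stress the penult if heavy (long vowel or closed), else the antepenult.
Weights: 5 pe L, 6 gra L, 7 ka L.
The penult (syllable 6, gra) is light, so stress falls on the antepenult (syllable 5, pe).
Stress on syllable 5: san.fi:.go.fuk.ˈpe.gra.ka.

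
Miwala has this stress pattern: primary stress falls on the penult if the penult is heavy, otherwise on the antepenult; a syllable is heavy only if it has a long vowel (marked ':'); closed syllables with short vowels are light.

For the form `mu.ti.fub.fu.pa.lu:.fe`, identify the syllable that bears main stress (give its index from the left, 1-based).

6

Weights: 5 pa L, 6 lu: H, 7 fe L.
The penult (syllable 6, lu:) is heavy, so it takes stress.
Primary stress: syllable 6 → mu.ti.fub.fu.pa.ˈlu:.fe.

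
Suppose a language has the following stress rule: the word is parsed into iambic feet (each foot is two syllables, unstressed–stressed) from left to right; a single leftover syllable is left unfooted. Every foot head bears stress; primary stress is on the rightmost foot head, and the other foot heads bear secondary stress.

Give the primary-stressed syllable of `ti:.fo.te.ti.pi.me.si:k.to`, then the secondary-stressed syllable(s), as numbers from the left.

Parse left to right into iambic (σˈσ) feet: (ti:.ˈfo) (te.ˈti) (pi.ˈme) (si:k.ˈto).
Foot heads (stressed positions): 2, 4, 6, 8.
End Rule Rightmost: primary stress on the rightmost head = syllable 8.
Secondary stress on 2, 4, 6: ti:.ˌfo.te.ˌti.pi.ˌme.si:k.ˈto.

primary 8, secondary 2, 4, 6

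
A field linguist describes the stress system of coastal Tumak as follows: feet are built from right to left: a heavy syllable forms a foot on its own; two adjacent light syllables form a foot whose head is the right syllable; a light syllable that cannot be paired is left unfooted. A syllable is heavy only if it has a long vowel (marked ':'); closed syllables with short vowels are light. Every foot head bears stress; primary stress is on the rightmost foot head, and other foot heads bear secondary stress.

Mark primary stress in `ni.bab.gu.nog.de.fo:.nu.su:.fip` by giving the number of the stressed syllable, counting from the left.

8

Weights: 1 ni L, 2 bab L, 3 gu L, 4 nog L, 5 de L, 6 fo: H, 7 nu L, 8 su: H, 9 fip L.
Parse right to left (heavy = foot alone; LL = one foot; stranded L unfooted): ni (bab.ˈgu) (nog.ˈde) (ˈfo:) nu (ˈsu:) fip.
Foot heads: 3, 5, 6, 8.
Primary stress on the rightmost head = syllable 8.
Primary stress: syllable 8 → ni.bab.gu.nog.de.fo:.nu.ˈsu:.fip.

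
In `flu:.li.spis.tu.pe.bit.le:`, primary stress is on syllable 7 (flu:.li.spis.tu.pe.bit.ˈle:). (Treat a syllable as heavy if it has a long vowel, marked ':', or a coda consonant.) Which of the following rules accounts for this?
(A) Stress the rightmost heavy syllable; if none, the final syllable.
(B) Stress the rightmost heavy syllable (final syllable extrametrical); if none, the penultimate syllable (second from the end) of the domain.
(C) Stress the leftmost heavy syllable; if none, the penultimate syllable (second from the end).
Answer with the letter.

A

Rule A → syllable 7 ✓.
Rule B → syllable 6 (observed: 7).
Rule C → syllable 1 (observed: 7).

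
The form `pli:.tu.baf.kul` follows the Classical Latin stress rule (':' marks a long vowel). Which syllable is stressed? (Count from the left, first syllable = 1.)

Classical Latin: stress the penult if heavy (long vowel or closed), else the antepenult.
Weights: 2 tu L, 3 baf H, 4 kul H.
The penult (syllable 3, baf) is heavy, so it takes stress.
Stress on syllable 3: pli:.tu.ˈbaf.kul.

3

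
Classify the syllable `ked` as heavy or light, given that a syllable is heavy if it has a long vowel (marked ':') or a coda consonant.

`ked`: short vowel, closed (coda /d/). Closed → heavy.

heavy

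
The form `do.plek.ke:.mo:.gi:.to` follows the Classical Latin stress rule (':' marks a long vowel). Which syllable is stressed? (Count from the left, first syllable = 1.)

Classical Latin: stress the penult if heavy (long vowel or closed), else the antepenult.
Weights: 4 mo: H, 5 gi: H, 6 to L.
The penult (syllable 5, gi:) is heavy, so it takes stress.
Stress on syllable 5: do.plek.ke:.mo:.ˈgi:.to.

5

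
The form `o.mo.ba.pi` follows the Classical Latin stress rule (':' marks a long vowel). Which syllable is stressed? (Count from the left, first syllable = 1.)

2

Classical Latin: stress the penult if heavy (long vowel or closed), else the antepenult.
Weights: 2 mo L, 3 ba L, 4 pi L.
The penult (syllable 3, ba) is light, so stress falls on the antepenult (syllable 2, mo).
Stress on syllable 2: o.ˈmo.ba.pi.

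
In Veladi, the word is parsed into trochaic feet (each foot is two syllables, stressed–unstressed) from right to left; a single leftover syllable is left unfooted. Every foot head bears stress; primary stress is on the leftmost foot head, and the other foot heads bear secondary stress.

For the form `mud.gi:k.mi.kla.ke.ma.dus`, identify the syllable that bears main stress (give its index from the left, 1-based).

2

Parse right to left into trochaic (ˈσσ) feet: mud (ˈgi:k.mi) (ˈkla.ke) (ˈma.dus). Syllable 1 is left unfooted.
Foot heads (stressed positions): 2, 4, 6.
End Rule Leftmost: primary stress on the leftmost head = syllable 2.
Primary stress: syllable 2 → mud.ˈgi:k.mi.kla.ke.ma.dus.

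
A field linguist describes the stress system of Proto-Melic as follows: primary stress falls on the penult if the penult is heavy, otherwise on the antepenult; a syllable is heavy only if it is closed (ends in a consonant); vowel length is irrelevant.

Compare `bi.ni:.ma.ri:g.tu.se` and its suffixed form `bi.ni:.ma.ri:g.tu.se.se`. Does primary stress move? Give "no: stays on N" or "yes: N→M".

yes: 4→5

Base `bi.ni:.ma.ri:g.tu.se` (6 syllables):
  Weights: 4 ri:g H, 5 tu L, 6 se L.
  The penult (syllable 5, tu) is light, so stress falls on the antepenult (syllable 4, ri:g).
  → primary stress on syllable 4.
Suffixed `bi.ni:.ma.ri:g.tu.se.se` (7 syllables):
  Weights: 5 tu L, 6 se L, 7 se L.
  The penult (syllable 6, se) is light, so stress falls on the antepenult (syllable 5, tu).
  → primary stress on syllable 5.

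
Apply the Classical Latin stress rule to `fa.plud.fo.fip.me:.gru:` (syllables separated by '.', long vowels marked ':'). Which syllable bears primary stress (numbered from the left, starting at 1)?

5

Classical Latin: stress the penult if heavy (long vowel or closed), else the antepenult.
Weights: 4 fip H, 5 me: H, 6 gru: H.
The penult (syllable 5, me:) is heavy, so it takes stress.
Stress on syllable 5: fa.plud.fo.fip.ˈme:.gru:.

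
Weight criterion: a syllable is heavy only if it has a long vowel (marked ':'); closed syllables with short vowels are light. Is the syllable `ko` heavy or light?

light

`ko`: short vowel, open (no coda). Short vowel → light.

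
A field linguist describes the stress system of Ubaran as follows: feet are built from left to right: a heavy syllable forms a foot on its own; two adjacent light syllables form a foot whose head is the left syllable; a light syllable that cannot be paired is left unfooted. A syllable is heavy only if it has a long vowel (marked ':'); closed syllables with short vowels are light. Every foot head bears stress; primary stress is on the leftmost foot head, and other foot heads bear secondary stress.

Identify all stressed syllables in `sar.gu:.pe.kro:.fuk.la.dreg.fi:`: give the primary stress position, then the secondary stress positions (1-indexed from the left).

primary 2, secondary 4, 5, 8

Weights: 1 sar L, 2 gu: H, 3 pe L, 4 kro: H, 5 fuk L, 6 la L, 7 dreg L, 8 fi: H.
Parse left to right (heavy = foot alone; LL = one foot; stranded L unfooted): sar (ˈgu:) pe (ˈkro:) (ˈfuk.la) dreg (ˈfi:).
Foot heads: 2, 4, 5, 8.
Primary stress on the leftmost head = syllable 2.
Secondary stress on 4, 5, 8: sar.ˈgu:.pe.ˌkro:.ˌfuk.la.dreg.ˌfi:.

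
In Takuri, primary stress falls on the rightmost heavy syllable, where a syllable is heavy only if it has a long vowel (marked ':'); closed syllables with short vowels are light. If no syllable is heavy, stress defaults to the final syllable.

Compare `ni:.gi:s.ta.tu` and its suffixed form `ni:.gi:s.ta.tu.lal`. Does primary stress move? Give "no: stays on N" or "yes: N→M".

Base `ni:.gi:s.ta.tu` (4 syllables):
  Weights: 1 ni: H, 2 gi:s H, 3 ta L, 4 tu L.
  Heavy syllables in the domain: 1, 2. The rightmost is syllable 2 (gi:s).
  → primary stress on syllable 2.
Suffixed `ni:.gi:s.ta.tu.lal` (5 syllables):
  Weights: 1 ni: H, 2 gi:s H, 3 ta L, 4 tu L, 5 lal L.
  Heavy syllables in the domain: 1, 2. The rightmost is syllable 2 (gi:s).
  → primary stress on syllable 2.

no: stays on 2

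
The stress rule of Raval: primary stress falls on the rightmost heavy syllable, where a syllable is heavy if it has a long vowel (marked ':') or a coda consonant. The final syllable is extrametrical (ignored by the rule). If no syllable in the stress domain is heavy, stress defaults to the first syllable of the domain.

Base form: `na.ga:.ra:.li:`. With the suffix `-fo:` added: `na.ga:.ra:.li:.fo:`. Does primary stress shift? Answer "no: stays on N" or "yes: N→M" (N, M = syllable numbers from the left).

yes: 3→4

Base `na.ga:.ra:.li:` (4 syllables):
  The final syllable (4, li:) is extrametrical; the stress domain is syllables 1–3.
  Weights: 1 na L, 2 ga: H, 3 ra: H.
  Heavy syllables in the domain: 2, 3. The rightmost is syllable 3 (ra:).
  → primary stress on syllable 3.
Suffixed `na.ga:.ra:.li:.fo:` (5 syllables):
  The final syllable (5, fo:) is extrametrical; the stress domain is syllables 1–4.
  Weights: 1 na L, 2 ga: H, 3 ra: H, 4 li: H.
  Heavy syllables in the domain: 2, 3, 4. The rightmost is syllable 4 (li:).
  → primary stress on syllable 4.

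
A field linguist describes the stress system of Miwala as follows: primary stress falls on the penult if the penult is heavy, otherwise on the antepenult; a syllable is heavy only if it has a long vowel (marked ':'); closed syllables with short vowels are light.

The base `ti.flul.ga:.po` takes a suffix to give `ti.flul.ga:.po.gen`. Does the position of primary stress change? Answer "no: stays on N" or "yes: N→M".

Base `ti.flul.ga:.po` (4 syllables):
  Weights: 2 flul L, 3 ga: H, 4 po L.
  The penult (syllable 3, ga:) is heavy, so it takes stress.
  → primary stress on syllable 3.
Suffixed `ti.flul.ga:.po.gen` (5 syllables):
  Weights: 3 ga: H, 4 po L, 5 gen L.
  The penult (syllable 4, po) is light, so stress falls on the antepenult (syllable 3, ga:).
  → primary stress on syllable 3.

no: stays on 3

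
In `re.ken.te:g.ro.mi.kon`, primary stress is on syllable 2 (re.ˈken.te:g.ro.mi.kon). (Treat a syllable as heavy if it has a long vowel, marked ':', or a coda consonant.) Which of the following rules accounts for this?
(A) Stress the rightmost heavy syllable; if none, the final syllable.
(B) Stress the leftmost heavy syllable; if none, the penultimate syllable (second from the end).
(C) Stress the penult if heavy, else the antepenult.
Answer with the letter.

Rule A → syllable 6 (observed: 2).
Rule B → syllable 2 ✓.
Rule C → syllable 4 (observed: 2).

B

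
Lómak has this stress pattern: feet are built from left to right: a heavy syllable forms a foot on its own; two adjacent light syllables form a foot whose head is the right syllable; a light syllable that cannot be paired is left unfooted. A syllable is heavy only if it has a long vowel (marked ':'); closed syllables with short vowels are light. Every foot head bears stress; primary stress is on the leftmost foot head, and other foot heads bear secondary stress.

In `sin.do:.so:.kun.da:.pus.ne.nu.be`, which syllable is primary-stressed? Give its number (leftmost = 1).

2

Weights: 1 sin L, 2 do: H, 3 so: H, 4 kun L, 5 da: H, 6 pus L, 7 ne L, 8 nu L, 9 be L.
Parse left to right (heavy = foot alone; LL = one foot; stranded L unfooted): sin (ˈdo:) (ˈso:) kun (ˈda:) (pus.ˈne) (nu.ˈbe).
Foot heads: 2, 3, 5, 7, 9.
Primary stress on the leftmost head = syllable 2.
Primary stress: syllable 2 → sin.ˈdo:.so:.kun.da:.pus.ne.nu.be.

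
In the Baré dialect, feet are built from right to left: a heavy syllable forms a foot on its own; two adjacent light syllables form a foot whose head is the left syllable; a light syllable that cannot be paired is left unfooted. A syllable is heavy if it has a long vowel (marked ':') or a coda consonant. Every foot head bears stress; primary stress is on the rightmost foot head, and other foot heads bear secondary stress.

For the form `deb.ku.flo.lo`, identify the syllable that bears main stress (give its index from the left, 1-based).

3

Weights: 1 deb H, 2 ku L, 3 flo L, 4 lo L.
Parse right to left (heavy = foot alone; LL = one foot; stranded L unfooted): (ˈdeb) ku (ˈflo.lo).
Foot heads: 1, 3.
Primary stress on the rightmost head = syllable 3.
Primary stress: syllable 3 → deb.ku.ˈflo.lo.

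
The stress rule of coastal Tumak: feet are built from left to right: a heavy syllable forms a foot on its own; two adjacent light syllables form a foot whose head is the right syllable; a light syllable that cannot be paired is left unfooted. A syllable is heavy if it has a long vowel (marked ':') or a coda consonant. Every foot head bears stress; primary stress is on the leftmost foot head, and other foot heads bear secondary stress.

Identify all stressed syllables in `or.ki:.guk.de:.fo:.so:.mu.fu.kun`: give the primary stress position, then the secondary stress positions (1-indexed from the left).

Weights: 1 or H, 2 ki: H, 3 guk H, 4 de: H, 5 fo: H, 6 so: H, 7 mu L, 8 fu L, 9 kun H.
Parse left to right (heavy = foot alone; LL = one foot; stranded L unfooted): (ˈor) (ˈki:) (ˈguk) (ˈde:) (ˈfo:) (ˈso:) (mu.ˈfu) (ˈkun).
Foot heads: 1, 2, 3, 4, 5, 6, 8, 9.
Primary stress on the leftmost head = syllable 1.
Secondary stress on 2, 3, 4, 5, 6, 8, 9: ˈor.ˌki:.ˌguk.ˌde:.ˌfo:.ˌso:.mu.ˌfu.ˌkun.

primary 1, secondary 2, 3, 4, 5, 6, 8, 9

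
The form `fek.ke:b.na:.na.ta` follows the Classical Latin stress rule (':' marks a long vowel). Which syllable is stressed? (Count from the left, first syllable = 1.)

3

Classical Latin: stress the penult if heavy (long vowel or closed), else the antepenult.
Weights: 3 na: H, 4 na L, 5 ta L.
The penult (syllable 4, na) is light, so stress falls on the antepenult (syllable 3, na:).
Stress on syllable 3: fek.ke:b.ˈna:.na.ta.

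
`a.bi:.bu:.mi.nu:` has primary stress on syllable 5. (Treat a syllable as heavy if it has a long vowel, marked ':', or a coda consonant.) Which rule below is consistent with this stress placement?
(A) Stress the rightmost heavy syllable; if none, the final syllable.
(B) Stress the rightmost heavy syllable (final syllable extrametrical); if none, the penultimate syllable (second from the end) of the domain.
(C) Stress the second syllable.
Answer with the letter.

A

Rule A → syllable 5 ✓.
Rule B → syllable 3 (observed: 5).
Rule C → syllable 2 (observed: 5).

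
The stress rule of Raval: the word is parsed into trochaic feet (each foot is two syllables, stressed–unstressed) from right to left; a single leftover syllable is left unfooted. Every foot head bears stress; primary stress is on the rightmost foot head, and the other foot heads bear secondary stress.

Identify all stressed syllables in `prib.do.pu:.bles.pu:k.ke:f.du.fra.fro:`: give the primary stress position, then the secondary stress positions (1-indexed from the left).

primary 8, secondary 2, 4, 6

Parse right to left into trochaic (ˈσσ) feet: prib (ˈdo.pu:) (ˈbles.pu:k) (ˈke:f.du) (ˈfra.fro:). Syllable 1 is left unfooted.
Foot heads (stressed positions): 2, 4, 6, 8.
End Rule Rightmost: primary stress on the rightmost head = syllable 8.
Secondary stress on 2, 4, 6: prib.ˌdo.pu:.ˌbles.pu:k.ˌke:f.du.ˈfra.fro:.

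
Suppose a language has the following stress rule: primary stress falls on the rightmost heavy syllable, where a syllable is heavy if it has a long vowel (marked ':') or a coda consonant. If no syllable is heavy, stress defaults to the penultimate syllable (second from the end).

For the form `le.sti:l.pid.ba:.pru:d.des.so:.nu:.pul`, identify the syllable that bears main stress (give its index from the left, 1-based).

9

Weights: 1 le L, 2 sti:l H, 3 pid H, 4 ba: H, 5 pru:d H, 6 des H, 7 so: H, 8 nu: H, 9 pul H.
Heavy syllables in the domain: 2, 3, 4, 5, 6, 7, 8, 9. The rightmost is syllable 9 (pul).
Primary stress: syllable 9 → le.sti:l.pid.ba:.pru:d.des.so:.nu:.ˈpul.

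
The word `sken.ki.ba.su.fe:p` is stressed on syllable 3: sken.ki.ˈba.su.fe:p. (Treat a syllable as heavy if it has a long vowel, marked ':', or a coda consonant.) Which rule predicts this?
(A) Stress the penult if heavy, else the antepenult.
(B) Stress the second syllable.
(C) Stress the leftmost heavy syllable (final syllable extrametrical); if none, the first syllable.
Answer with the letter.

Rule A → syllable 3 ✓.
Rule B → syllable 2 (observed: 3).
Rule C → syllable 1 (observed: 3).

A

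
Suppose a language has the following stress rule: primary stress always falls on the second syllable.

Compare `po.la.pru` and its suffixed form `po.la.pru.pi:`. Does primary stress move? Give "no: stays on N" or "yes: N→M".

no: stays on 2

Base `po.la.pru` (3 syllables):
  The word has 3 syllables; the second syllable is syllable 2 (la).
  → primary stress on syllable 2.
Suffixed `po.la.pru.pi:` (4 syllables):
  The word has 4 syllables; the second syllable is syllable 2 (la).
  → primary stress on syllable 2.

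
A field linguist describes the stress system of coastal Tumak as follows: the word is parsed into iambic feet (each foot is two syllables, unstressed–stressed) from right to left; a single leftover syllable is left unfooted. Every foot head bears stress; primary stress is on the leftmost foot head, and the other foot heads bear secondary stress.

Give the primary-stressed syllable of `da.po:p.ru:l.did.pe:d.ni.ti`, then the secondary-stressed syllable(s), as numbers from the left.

primary 3, secondary 5, 7

Parse right to left into iambic (σˈσ) feet: da (po:p.ˈru:l) (did.ˈpe:d) (ni.ˈti). Syllable 1 is left unfooted.
Foot heads (stressed positions): 3, 5, 7.
End Rule Leftmost: primary stress on the leftmost head = syllable 3.
Secondary stress on 5, 7: da.po:p.ˈru:l.did.ˌpe:d.ni.ˌti.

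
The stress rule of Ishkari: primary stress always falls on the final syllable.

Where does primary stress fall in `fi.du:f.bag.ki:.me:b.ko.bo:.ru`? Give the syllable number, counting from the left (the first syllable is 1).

The word has 8 syllables; the final syllable is syllable 8 (ru).
Primary stress: syllable 8 → fi.du:f.bag.ki:.me:b.ko.bo:.ˈru.

8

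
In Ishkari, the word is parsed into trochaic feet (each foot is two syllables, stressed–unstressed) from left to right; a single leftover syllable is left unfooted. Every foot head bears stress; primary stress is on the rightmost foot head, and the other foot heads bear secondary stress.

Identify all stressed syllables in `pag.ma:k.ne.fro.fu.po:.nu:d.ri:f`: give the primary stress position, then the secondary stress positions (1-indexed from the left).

primary 7, secondary 1, 3, 5

Parse left to right into trochaic (ˈσσ) feet: (ˈpag.ma:k) (ˈne.fro) (ˈfu.po:) (ˈnu:d.ri:f).
Foot heads (stressed positions): 1, 3, 5, 7.
End Rule Rightmost: primary stress on the rightmost head = syllable 7.
Secondary stress on 1, 3, 5: ˌpag.ma:k.ˌne.fro.ˌfu.po:.ˈnu:d.ri:f.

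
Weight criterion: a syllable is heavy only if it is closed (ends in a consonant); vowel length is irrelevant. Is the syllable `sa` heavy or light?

`sa`: short vowel, open (no coda). Open (no coda) → light.

light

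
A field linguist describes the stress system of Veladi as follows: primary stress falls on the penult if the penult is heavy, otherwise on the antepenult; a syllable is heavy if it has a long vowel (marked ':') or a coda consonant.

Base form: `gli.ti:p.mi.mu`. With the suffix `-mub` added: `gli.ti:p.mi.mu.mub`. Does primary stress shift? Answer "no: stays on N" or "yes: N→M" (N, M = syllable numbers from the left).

Base `gli.ti:p.mi.mu` (4 syllables):
  Weights: 2 ti:p H, 3 mi L, 4 mu L.
  The penult (syllable 3, mi) is light, so stress falls on the antepenult (syllable 2, ti:p).
  → primary stress on syllable 2.
Suffixed `gli.ti:p.mi.mu.mub` (5 syllables):
  Weights: 3 mi L, 4 mu L, 5 mub H.
  The penult (syllable 4, mu) is light, so stress falls on the antepenult (syllable 3, mi).
  → primary stress on syllable 3.

yes: 2→3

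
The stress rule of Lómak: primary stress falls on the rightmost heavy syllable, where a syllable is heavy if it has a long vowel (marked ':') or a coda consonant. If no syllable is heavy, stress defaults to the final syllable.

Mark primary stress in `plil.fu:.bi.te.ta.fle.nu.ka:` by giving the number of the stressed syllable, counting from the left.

8

Weights: 1 plil H, 2 fu: H, 3 bi L, 4 te L, 5 ta L, 6 fle L, 7 nu L, 8 ka: H.
Heavy syllables in the domain: 1, 2, 8. The rightmost is syllable 8 (ka:).
Primary stress: syllable 8 → plil.fu:.bi.te.ta.fle.nu.ˈka:.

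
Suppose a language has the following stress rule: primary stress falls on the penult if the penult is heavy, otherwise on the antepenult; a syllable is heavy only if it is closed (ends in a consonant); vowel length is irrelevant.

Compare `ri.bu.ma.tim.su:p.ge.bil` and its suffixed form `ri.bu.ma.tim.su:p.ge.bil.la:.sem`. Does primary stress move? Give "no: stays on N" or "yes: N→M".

yes: 5→7

Base `ri.bu.ma.tim.su:p.ge.bil` (7 syllables):
  Weights: 5 su:p H, 6 ge L, 7 bil H.
  The penult (syllable 6, ge) is light, so stress falls on the antepenult (syllable 5, su:p).
  → primary stress on syllable 5.
Suffixed `ri.bu.ma.tim.su:p.ge.bil.la:.sem` (9 syllables):
  Weights: 7 bil H, 8 la: L, 9 sem H.
  The penult (syllable 8, la:) is light, so stress falls on the antepenult (syllable 7, bil).
  → primary stress on syllable 7.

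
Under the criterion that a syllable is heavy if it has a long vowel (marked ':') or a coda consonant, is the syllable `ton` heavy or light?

heavy

`ton`: short vowel, closed (coda /n/). Closed → heavy.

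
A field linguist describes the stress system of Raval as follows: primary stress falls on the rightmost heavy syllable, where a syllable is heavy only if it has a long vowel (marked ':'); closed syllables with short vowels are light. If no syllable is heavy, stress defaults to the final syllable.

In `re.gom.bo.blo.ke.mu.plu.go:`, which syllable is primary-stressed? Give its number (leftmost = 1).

Weights: 1 re L, 2 gom L, 3 bo L, 4 blo L, 5 ke L, 6 mu L, 7 plu L, 8 go: H.
Heavy syllables in the domain: 8. The rightmost is syllable 8 (go:).
Primary stress: syllable 8 → re.gom.bo.blo.ke.mu.plu.ˈgo:.

8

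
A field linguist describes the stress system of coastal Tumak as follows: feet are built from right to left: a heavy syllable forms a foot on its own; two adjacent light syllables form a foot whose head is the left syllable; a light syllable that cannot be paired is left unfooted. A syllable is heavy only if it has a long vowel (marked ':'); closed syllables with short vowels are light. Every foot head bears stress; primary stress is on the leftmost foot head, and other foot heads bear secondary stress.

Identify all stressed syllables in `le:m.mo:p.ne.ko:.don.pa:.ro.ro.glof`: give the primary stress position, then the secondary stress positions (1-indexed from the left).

Weights: 1 le:m H, 2 mo:p H, 3 ne L, 4 ko: H, 5 don L, 6 pa: H, 7 ro L, 8 ro L, 9 glof L.
Parse right to left (heavy = foot alone; LL = one foot; stranded L unfooted): (ˈle:m) (ˈmo:p) ne (ˈko:) don (ˈpa:) ro (ˈro.glof).
Foot heads: 1, 2, 4, 6, 8.
Primary stress on the leftmost head = syllable 1.
Secondary stress on 2, 4, 6, 8: ˈle:m.ˌmo:p.ne.ˌko:.don.ˌpa:.ro.ˌro.glof.

primary 1, secondary 2, 4, 6, 8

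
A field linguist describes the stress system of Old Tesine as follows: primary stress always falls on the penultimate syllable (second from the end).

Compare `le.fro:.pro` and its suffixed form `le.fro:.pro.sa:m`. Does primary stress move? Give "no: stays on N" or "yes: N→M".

yes: 2→3

Base `le.fro:.pro` (3 syllables):
  The word has 3 syllables; the penultimate syllable (second from the end) is syllable 2 (fro:).
  → primary stress on syllable 2.
Suffixed `le.fro:.pro.sa:m` (4 syllables):
  The word has 4 syllables; the penultimate syllable (second from the end) is syllable 3 (pro).
  → primary stress on syllable 3.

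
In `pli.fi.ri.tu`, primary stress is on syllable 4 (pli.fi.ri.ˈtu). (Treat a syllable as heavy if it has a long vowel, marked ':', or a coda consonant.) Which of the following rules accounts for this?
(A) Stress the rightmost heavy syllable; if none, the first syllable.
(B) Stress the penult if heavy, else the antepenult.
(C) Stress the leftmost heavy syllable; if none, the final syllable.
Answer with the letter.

C

Rule A → syllable 1 (observed: 4).
Rule B → syllable 2 (observed: 4).
Rule C → syllable 4 ✓.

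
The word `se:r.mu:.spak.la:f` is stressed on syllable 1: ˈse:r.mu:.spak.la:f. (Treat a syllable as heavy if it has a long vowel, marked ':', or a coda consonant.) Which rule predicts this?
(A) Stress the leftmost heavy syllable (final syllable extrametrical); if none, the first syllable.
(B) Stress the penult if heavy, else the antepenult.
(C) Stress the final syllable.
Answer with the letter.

A

Rule A → syllable 1 ✓.
Rule B → syllable 3 (observed: 1).
Rule C → syllable 4 (observed: 1).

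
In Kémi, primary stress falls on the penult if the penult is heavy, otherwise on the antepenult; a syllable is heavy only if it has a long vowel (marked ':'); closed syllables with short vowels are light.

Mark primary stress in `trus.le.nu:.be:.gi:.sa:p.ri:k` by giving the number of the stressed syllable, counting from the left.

Weights: 5 gi: H, 6 sa:p H, 7 ri:k H.
The penult (syllable 6, sa:p) is heavy, so it takes stress.
Primary stress: syllable 6 → trus.le.nu:.be:.gi:.ˈsa:p.ri:k.

6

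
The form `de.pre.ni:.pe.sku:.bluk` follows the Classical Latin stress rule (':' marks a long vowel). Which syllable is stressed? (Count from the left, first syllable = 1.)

Classical Latin: stress the penult if heavy (long vowel or closed), else the antepenult.
Weights: 4 pe L, 5 sku: H, 6 bluk H.
The penult (syllable 5, sku:) is heavy, so it takes stress.
Stress on syllable 5: de.pre.ni:.pe.ˈsku:.bluk.

5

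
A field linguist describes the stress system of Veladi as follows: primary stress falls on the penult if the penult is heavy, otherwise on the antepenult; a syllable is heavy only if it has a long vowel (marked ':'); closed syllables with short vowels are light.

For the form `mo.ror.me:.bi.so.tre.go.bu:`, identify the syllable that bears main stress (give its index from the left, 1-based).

Weights: 6 tre L, 7 go L, 8 bu: H.
The penult (syllable 7, go) is light, so stress falls on the antepenult (syllable 6, tre).
Primary stress: syllable 6 → mo.ror.me:.bi.so.ˈtre.go.bu:.

6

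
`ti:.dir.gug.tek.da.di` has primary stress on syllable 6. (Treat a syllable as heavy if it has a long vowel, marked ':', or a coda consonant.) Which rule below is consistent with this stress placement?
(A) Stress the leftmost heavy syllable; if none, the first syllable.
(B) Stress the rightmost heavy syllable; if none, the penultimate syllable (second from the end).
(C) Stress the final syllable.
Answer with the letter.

C

Rule A → syllable 1 (observed: 6).
Rule B → syllable 4 (observed: 6).
Rule C → syllable 6 ✓.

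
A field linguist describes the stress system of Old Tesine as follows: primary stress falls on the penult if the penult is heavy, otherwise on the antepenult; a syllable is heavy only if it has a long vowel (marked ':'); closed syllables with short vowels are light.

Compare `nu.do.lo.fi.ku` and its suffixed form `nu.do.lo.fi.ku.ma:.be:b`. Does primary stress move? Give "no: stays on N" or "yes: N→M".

yes: 3→6

Base `nu.do.lo.fi.ku` (5 syllables):
  Weights: 3 lo L, 4 fi L, 5 ku L.
  The penult (syllable 4, fi) is light, so stress falls on the antepenult (syllable 3, lo).
  → primary stress on syllable 3.
Suffixed `nu.do.lo.fi.ku.ma:.be:b` (7 syllables):
  Weights: 5 ku L, 6 ma: H, 7 be:b H.
  The penult (syllable 6, ma:) is heavy, so it takes stress.
  → primary stress on syllable 6.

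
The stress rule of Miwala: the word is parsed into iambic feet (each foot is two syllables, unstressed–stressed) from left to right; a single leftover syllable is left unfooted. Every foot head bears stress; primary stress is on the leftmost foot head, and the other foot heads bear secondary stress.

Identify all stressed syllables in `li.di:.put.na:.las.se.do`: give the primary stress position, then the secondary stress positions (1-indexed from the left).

primary 2, secondary 4, 6

Parse left to right into iambic (σˈσ) feet: (li.ˈdi:) (put.ˈna:) (las.ˈse) do. Syllable 7 is left unfooted.
Foot heads (stressed positions): 2, 4, 6.
End Rule Leftmost: primary stress on the leftmost head = syllable 2.
Secondary stress on 4, 6: li.ˈdi:.put.ˌna:.las.ˌse.do.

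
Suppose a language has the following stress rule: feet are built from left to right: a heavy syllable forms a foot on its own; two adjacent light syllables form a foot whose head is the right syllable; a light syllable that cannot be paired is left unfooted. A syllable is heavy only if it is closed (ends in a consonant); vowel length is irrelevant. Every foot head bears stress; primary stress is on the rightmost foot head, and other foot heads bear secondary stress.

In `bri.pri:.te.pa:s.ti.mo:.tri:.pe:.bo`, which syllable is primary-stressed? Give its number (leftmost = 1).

8

Weights: 1 bri L, 2 pri: L, 3 te L, 4 pa:s H, 5 ti L, 6 mo: L, 7 tri: L, 8 pe: L, 9 bo L.
Parse left to right (heavy = foot alone; LL = one foot; stranded L unfooted): (bri.ˈpri:) te (ˈpa:s) (ti.ˈmo:) (tri:.ˈpe:) bo.
Foot heads: 2, 4, 6, 8.
Primary stress on the rightmost head = syllable 8.
Primary stress: syllable 8 → bri.pri:.te.pa:s.ti.mo:.tri:.ˈpe:.bo.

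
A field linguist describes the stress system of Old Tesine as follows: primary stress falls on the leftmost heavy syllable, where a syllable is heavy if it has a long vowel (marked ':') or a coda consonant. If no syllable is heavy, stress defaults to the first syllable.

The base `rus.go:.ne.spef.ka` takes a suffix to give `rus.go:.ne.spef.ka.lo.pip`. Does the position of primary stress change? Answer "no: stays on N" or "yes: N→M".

Base `rus.go:.ne.spef.ka` (5 syllables):
  Weights: 1 rus H, 2 go: H, 3 ne L, 4 spef H, 5 ka L.
  Heavy syllables in the domain: 1, 2, 4. The leftmost is syllable 1 (rus).
  → primary stress on syllable 1.
Suffixed `rus.go:.ne.spef.ka.lo.pip` (7 syllables):
  Weights: 1 rus H, 2 go: H, 3 ne L, 4 spef H, 5 ka L, 6 lo L, 7 pip H.
  Heavy syllables in the domain: 1, 2, 4, 7. The leftmost is syllable 1 (rus).
  → primary stress on syllable 1.

no: stays on 1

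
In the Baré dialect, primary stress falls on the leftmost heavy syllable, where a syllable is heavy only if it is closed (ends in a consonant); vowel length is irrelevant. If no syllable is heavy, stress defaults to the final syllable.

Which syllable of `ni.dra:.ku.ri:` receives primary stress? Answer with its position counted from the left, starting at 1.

4

Weights: 1 ni L, 2 dra: L, 3 ku L, 4 ri: L.
No heavy syllable in the domain; default to the final syllable = syllable 4.
Primary stress: syllable 4 → ni.dra:.ku.ˈri:.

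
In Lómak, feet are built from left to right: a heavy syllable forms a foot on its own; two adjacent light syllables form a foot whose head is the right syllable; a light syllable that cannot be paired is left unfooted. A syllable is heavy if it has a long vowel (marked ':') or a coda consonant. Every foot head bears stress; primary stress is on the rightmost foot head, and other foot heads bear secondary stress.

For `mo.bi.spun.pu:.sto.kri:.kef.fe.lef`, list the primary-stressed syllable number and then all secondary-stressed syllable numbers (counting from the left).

Weights: 1 mo L, 2 bi L, 3 spun H, 4 pu: H, 5 sto L, 6 kri: H, 7 kef H, 8 fe L, 9 lef H.
Parse left to right (heavy = foot alone; LL = one foot; stranded L unfooted): (mo.ˈbi) (ˈspun) (ˈpu:) sto (ˈkri:) (ˈkef) fe (ˈlef).
Foot heads: 2, 3, 4, 6, 7, 9.
Primary stress on the rightmost head = syllable 9.
Secondary stress on 2, 3, 4, 6, 7: mo.ˌbi.ˌspun.ˌpu:.sto.ˌkri:.ˌkef.fe.ˈlef.

primary 9, secondary 2, 3, 4, 6, 7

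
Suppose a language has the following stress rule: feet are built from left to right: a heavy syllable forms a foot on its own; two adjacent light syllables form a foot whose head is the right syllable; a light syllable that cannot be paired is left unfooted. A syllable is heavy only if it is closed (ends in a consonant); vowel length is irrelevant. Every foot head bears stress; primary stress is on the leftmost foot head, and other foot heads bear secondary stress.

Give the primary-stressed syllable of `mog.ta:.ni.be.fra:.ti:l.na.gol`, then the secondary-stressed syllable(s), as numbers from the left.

primary 1, secondary 3, 5, 6, 8

Weights: 1 mog H, 2 ta: L, 3 ni L, 4 be L, 5 fra: L, 6 ti:l H, 7 na L, 8 gol H.
Parse left to right (heavy = foot alone; LL = one foot; stranded L unfooted): (ˈmog) (ta:.ˈni) (be.ˈfra:) (ˈti:l) na (ˈgol).
Foot heads: 1, 3, 5, 6, 8.
Primary stress on the leftmost head = syllable 1.
Secondary stress on 3, 5, 6, 8: ˈmog.ta:.ˌni.be.ˌfra:.ˌti:l.na.ˌgol.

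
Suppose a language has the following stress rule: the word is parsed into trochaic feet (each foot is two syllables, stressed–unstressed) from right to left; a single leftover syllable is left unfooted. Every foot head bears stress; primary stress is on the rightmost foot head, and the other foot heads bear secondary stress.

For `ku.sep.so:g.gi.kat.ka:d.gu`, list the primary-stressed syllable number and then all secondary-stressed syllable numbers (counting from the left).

Parse right to left into trochaic (ˈσσ) feet: ku (ˈsep.so:g) (ˈgi.kat) (ˈka:d.gu). Syllable 1 is left unfooted.
Foot heads (stressed positions): 2, 4, 6.
End Rule Rightmost: primary stress on the rightmost head = syllable 6.
Secondary stress on 2, 4: ku.ˌsep.so:g.ˌgi.kat.ˈka:d.gu.

primary 6, secondary 2, 4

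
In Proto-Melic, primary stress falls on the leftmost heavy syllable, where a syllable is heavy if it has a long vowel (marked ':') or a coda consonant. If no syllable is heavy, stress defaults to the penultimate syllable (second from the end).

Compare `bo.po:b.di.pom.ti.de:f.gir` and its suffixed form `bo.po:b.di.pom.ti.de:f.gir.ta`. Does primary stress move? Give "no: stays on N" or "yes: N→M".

Base `bo.po:b.di.pom.ti.de:f.gir` (7 syllables):
  Weights: 1 bo L, 2 po:b H, 3 di L, 4 pom H, 5 ti L, 6 de:f H, 7 gir H.
  Heavy syllables in the domain: 2, 4, 6, 7. The leftmost is syllable 2 (po:b).
  → primary stress on syllable 2.
Suffixed `bo.po:b.di.pom.ti.de:f.gir.ta` (8 syllables):
  Weights: 1 bo L, 2 po:b H, 3 di L, 4 pom H, 5 ti L, 6 de:f H, 7 gir H, 8 ta L.
  Heavy syllables in the domain: 2, 4, 6, 7. The leftmost is syllable 2 (po:b).
  → primary stress on syllable 2.

no: stays on 2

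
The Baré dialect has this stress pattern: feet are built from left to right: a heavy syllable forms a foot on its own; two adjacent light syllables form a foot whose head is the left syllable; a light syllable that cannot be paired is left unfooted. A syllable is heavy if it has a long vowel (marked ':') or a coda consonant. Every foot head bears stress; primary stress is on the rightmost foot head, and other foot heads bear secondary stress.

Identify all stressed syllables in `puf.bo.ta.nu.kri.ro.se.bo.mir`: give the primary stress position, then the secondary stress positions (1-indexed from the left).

Weights: 1 puf H, 2 bo L, 3 ta L, 4 nu L, 5 kri L, 6 ro L, 7 se L, 8 bo L, 9 mir H.
Parse left to right (heavy = foot alone; LL = one foot; stranded L unfooted): (ˈpuf) (ˈbo.ta) (ˈnu.kri) (ˈro.se) bo (ˈmir).
Foot heads: 1, 2, 4, 6, 9.
Primary stress on the rightmost head = syllable 9.
Secondary stress on 1, 2, 4, 6: ˌpuf.ˌbo.ta.ˌnu.kri.ˌro.se.bo.ˈmir.

primary 9, secondary 1, 2, 4, 6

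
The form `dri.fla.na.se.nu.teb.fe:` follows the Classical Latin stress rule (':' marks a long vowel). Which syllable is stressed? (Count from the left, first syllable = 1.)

6

Classical Latin: stress the penult if heavy (long vowel or closed), else the antepenult.
Weights: 5 nu L, 6 teb H, 7 fe: H.
The penult (syllable 6, teb) is heavy, so it takes stress.
Stress on syllable 6: dri.fla.na.se.nu.ˈteb.fe:.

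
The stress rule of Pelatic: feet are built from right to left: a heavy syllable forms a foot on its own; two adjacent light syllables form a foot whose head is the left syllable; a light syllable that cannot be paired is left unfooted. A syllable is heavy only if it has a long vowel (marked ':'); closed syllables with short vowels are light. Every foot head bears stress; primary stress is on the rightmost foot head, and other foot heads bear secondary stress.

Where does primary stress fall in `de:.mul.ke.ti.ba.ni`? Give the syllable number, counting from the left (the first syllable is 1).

5

Weights: 1 de: H, 2 mul L, 3 ke L, 4 ti L, 5 ba L, 6 ni L.
Parse right to left (heavy = foot alone; LL = one foot; stranded L unfooted): (ˈde:) mul (ˈke.ti) (ˈba.ni).
Foot heads: 1, 3, 5.
Primary stress on the rightmost head = syllable 5.
Primary stress: syllable 5 → de:.mul.ke.ti.ˈba.ni.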